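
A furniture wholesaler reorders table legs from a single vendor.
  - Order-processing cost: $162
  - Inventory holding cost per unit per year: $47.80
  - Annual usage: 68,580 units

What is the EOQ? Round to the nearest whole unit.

682 units

Optimal lot size Q* = (2 × 68,580 × $162 / $47.8)^½ ≈ 681.80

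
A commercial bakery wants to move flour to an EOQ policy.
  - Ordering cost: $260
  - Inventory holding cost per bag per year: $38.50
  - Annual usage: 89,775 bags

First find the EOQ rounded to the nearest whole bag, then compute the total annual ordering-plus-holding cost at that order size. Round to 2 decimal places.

$42,394.52

Q* = √(2·D·S / H) = √(2·89,775·260 / 38.5) = √1,212,545.5 ≈ 1,101.16 → Q = 1,101 bags
Orders/yr = 89,775/1,101 = 81.540; ordering cost = 81.540 × $260 = $21,200.27
Average inventory = 1,101/2 = 550.5; holding cost = 550.5 × $38.5 = $21,194.25
Total = $21,200.27 + $21,194.25 = $42,394.52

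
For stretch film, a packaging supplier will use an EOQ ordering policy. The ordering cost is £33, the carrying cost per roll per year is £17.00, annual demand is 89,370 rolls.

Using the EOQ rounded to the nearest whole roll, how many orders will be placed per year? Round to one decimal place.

2DS/H = 2·89,370·33/17 = 346,965.88
EOQ = √346,965.88 ≈ 589.04 → Q = 589
Orders per year = D/Q = 89,370 / 589 = 151.732

151.7 orders per year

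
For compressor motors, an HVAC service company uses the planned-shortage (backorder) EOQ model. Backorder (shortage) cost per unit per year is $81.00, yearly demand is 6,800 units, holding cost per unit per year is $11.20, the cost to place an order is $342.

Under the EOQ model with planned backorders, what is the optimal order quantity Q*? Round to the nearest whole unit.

688 units

Q* = √(2DS/H) · √((H + b)/b)
   = √(2 × 6,800 × 342 / 11.2) · √((11.2 + 81) / 81)
   = 644.427 × 1.0669 ≈ 687.54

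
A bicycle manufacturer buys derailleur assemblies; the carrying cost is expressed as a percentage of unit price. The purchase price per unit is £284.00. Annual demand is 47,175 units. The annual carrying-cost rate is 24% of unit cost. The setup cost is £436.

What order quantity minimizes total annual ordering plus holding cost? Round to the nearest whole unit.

777 units

Carrying cost H = £284 × 24% = £68.1600/unit/yr
EOQ = √(2DS/H) = √(2 × 47,175 × 436 / 68.16)
    = √(603,529.93) ≈ 776.87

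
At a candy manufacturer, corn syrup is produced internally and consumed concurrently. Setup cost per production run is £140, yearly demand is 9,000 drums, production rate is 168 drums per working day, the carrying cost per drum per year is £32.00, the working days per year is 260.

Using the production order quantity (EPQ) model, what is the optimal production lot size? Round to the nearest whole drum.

315 drums

Daily demand d = 9,000/260 = 34.615; p = 168; 1 − d/p = 0.79396
EPQ = √(2DS / (H(1 − d/p)))
    = √(2 × 9,000 × 140 / (32 × 0.79396)) ≈ 314.94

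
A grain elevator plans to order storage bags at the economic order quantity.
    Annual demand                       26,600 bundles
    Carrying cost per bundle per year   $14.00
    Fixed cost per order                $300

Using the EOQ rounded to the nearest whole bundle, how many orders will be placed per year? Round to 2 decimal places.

Optimal lot size Q* = (2 × 26,600 × $300 / $14)^½ ≈ 1,067.71 → Q = 1,068
Orders per year = D/Q = 26,600 / 1,068 = 24.906

24.91 orders per year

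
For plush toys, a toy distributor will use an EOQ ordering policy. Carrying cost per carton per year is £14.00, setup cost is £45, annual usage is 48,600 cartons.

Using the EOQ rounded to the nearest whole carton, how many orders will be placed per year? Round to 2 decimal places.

2DS/H = 2·48,600·45/14 = 312,428.57
EOQ = √312,428.57 ≈ 558.95 → Q = 559
Orders per year = D/Q = 48,600 / 559 = 86.941

86.94 orders per year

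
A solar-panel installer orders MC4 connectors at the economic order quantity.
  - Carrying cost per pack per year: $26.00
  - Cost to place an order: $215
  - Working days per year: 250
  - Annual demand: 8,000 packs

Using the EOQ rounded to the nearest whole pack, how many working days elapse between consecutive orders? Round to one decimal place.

Optimal lot size Q* = (2 × 8,000 × $215 / $26)^½ ≈ 363.74 → Q = 364 packs
Days between orders = 250 / (D/Q) = 250 / 21.978 ≈ 11.375

11.4 days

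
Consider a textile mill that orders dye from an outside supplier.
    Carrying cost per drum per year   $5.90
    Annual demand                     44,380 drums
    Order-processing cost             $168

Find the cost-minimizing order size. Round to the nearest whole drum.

1,590 drums

Q* = √(2·D·S / H) = √(2·44,380·168 / 5.9) = √2,527,403.4 ≈ 1,589.78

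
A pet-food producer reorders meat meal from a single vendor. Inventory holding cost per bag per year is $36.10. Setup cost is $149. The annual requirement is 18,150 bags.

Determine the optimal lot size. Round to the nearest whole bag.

387 bags

2DS/H = 2·18,150·149/36.1 = 149,825.48
EOQ = √149,825.48 ≈ 387.07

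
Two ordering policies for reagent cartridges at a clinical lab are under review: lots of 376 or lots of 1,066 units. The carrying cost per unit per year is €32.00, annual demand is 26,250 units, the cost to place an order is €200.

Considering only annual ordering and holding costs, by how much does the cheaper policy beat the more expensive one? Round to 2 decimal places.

€2,002.19

Annual cost at Q: ordering D·S/Q plus holding Q·H/2.
TC(376) = (26,250/376)×200 + (376/2)×32 = €19,978.77
TC(1,066) = (26,250/1,066)×200 + (1,066/2)×32 = €21,980.95
Lots of 376 are cheaper by €2,002.19.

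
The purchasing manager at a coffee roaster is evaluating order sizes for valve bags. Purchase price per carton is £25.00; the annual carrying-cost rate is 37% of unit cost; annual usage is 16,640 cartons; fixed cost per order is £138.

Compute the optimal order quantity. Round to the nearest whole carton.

H = i·C = 0.37 × £25 = £9.2500 per carton-year
Q* = √(2·D·S / H) = √(2·16,640·138 / 9.25) = √496,501.6 ≈ 704.63

705 cartons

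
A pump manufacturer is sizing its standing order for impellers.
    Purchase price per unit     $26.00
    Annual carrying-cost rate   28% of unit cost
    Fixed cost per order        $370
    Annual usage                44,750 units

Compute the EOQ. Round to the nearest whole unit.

2,133 units

Carrying cost H = $26 × 28% = $7.2800/unit/yr
2DS/H = 2·44,750·370/7.28 = 4,548,763.74
EOQ = √4,548,763.74 ≈ 2,132.78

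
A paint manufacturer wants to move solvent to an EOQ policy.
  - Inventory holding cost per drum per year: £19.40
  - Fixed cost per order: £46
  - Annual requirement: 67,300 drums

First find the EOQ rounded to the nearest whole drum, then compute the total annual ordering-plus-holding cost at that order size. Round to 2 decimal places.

Q* = √(2·D·S / H) = √(2·67,300·46 / 19.4) = √319,154.6 ≈ 564.94 → Q = 565 drums
Ordering: D/Q × S = 67,300/565 × £46 = £5,479.29
Holding:  Q/2 × H = 565/2 × £19.4 = £5,480.50
Total = £5,479.29 + £5,480.50 = £10,959.79

£10,959.79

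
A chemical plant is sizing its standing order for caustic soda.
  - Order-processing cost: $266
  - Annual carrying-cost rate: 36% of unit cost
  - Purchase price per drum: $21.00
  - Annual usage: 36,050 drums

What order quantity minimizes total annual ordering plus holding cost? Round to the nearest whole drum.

Holding cost per drum per year: H = 36% × $21 = $7.5600
Optimal lot size Q* = (2 × 36,050 × $266 / $7.56)^½ ≈ 1,592.75

1,593 drums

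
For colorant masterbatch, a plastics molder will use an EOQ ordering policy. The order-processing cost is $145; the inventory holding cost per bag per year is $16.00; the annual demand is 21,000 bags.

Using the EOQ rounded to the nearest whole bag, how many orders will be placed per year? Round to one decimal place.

34.0 orders per year

Optimal lot size Q* = (2 × 21,000 × $145 / $16)^½ ≈ 616.95 → Q = 617
N = D/Q = 21,000/617 ≈ 34.036 orders/yr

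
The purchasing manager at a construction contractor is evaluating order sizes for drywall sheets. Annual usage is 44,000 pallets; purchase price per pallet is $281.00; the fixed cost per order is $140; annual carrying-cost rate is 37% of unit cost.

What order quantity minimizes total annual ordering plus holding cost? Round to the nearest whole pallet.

Holding cost per pallet per year: H = 37% × $281 = $103.9700
Q* = √(2·D·S / H) = √(2·44,000·140 / 103.97) = √118,495.7 ≈ 344.23

344 pallets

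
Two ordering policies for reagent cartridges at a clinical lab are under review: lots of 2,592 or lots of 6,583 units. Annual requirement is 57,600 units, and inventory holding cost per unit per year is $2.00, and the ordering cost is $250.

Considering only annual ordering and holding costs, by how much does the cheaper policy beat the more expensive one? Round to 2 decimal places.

$622.90

TC(Q) = (D/Q)S + (Q/2)H
TC(2,592) = (57,600/2,592)×250 + (2,592/2)×2 = $8,147.56
TC(6,583) = (57,600/6,583)×250 + (6,583/2)×2 = $8,770.45
Lots of 2,592 are cheaper by $622.90.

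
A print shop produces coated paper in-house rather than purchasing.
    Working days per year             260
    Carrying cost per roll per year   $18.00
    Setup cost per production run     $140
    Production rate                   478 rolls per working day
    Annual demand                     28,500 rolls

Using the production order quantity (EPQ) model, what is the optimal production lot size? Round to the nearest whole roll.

758 rolls

d = 28,500/260 = 109.6154 rolls/day;  effective holding cost H(1 − d/p) = 18·(1 − 109.6154/478) = 13.87222
Q* = √(2DS / H_eff) = √(2·28,500·140 / 13.87222) ≈ 758.45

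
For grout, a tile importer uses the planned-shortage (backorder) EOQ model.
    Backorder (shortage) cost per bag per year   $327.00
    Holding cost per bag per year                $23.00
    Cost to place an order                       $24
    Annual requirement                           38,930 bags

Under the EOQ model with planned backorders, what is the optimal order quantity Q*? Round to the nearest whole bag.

295 bags

Q* = √(2DS/H) · √((H + b)/b)
   = √(2 × 38,930 × 24 / 23) · √((23 + 327) / 327)
   = 285.035 × 1.0346 ≈ 294.89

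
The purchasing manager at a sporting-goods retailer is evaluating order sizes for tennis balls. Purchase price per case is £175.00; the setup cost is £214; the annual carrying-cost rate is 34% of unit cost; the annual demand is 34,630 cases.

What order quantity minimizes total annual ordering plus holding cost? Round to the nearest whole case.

499 cases

H = i·C = 0.34 × £175 = £59.5000 per case-year
Q* = √(2·D·S / H) = √(2·34,630·214 / 59.5) = √249,103.2 ≈ 499.10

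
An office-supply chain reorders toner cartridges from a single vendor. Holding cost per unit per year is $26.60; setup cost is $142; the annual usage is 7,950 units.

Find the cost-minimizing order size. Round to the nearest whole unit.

EOQ = √(2DS/H) = √(2 × 7,950 × 142 / 26.6)
    = √(84,879.70) ≈ 291.34

291 units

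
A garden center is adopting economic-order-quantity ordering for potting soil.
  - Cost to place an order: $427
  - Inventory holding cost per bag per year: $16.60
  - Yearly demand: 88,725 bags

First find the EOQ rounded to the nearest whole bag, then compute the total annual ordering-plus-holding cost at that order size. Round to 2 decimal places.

EOQ = √(2DS/H) = √(2 × 88,725 × 427 / 16.6)
    = √(4,564,527.11) ≈ 2,136.48 → Q = 2,136 bags
Ordering: D/Q × S = 88,725/2,136 × $427 = $17,736.69
Holding:  Q/2 × H = 2,136/2 × $16.6 = $17,728.80
Total = $17,736.69 + $17,728.80 = $35,465.49

$35,465.49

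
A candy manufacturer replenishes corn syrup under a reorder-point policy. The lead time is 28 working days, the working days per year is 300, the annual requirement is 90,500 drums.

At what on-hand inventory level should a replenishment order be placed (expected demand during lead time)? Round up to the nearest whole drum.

Daily demand d = 90,500 / 300 = 301.667 drums/day
Demand during lead time = 301.667 × 28 = 8,446.67
Reorder point = 8,446.67 → round up

8,447 drums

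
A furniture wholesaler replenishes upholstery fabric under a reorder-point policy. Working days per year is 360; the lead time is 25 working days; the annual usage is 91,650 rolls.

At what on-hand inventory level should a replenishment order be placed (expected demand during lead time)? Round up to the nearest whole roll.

6,365 rolls

Daily demand d = 91,650 / 360 = 254.583 rolls/day
Demand during lead time = 254.583 × 25 = 6,364.58
Reorder point = 6,364.58 → round up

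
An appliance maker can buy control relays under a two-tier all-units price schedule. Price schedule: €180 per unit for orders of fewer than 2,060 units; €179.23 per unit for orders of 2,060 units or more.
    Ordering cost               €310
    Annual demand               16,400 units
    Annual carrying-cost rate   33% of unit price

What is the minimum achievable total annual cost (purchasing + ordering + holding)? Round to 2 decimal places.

€2,976,575.99

H₁ = 33%×€180 = €59.4000;  H₂ = 33%×€179.23 = €59.1459
EOQ₁ = √(2×16,400×310/59.4000) = 413.74  (< 2,060, feasible at tier 1)
EOQ₂ = √(2×16,400×310/59.1459) = 414.62  (< 2,060 → use Q = 2,060 at tier-2 price)
TC(tier 1 (EOQ₁), Q≈413.7) = €2,976,575.99
TC(tier 2, Q≈2,060.0) = €3,002,760.24
Minimum at tier 1 (EOQ₁): €2,976,575.99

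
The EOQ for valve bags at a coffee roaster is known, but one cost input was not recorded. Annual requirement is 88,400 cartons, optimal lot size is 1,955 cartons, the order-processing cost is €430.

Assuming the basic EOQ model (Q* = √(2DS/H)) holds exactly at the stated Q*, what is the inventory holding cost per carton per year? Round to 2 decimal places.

Since Q* = (2DS/H)^½, squaring gives Q*²·H = 2DS.
H = 2DS / Q² = 2 × 88,400 × 430 / 1,955² = 19.8910

€19.89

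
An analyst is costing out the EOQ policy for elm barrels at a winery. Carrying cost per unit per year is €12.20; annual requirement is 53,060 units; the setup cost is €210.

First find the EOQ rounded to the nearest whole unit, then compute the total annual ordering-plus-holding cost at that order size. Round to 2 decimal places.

€16,488.77

Q* = √(2·D·S / H) = √(2·53,060·210 / 12.2) = √1,826,655.7 ≈ 1,351.54 → Q = 1,352 units
Ordering: D/Q × S = 53,060/1,352 × €210 = €8,241.57
Holding:  Q/2 × H = 1,352/2 × €12.2 = €8,247.20
Total = €8,241.57 + €8,247.20 = €16,488.77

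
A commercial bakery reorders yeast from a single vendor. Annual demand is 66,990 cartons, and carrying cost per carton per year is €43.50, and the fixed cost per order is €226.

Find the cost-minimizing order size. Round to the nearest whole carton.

834 cartons

Q* = √(2·D·S / H) = √(2·66,990·226 / 43.5) = √696,080.0 ≈ 834.31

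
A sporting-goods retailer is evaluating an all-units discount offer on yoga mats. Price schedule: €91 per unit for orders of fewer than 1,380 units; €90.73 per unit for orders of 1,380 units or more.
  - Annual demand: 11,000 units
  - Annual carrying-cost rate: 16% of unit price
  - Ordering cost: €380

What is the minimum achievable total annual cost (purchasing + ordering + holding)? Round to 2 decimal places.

€1,011,075.58

H₁ = 16%×€91 = €14.5600;  H₂ = 16%×€90.73 = €14.5168
EOQ₁ = √(2×11,000×380/14.5600) = 757.74  (< 1,380, feasible at tier 1)
EOQ₂ = √(2×11,000×380/14.5168) = 758.87  (< 1,380 → use Q = 1,380 at tier-2 price)
TC(tier 1 (EOQ₁), Q≈757.7) = €1,012,032.75
TC(tier 2, Q≈1,380.0) = €1,011,075.58
Minimum at tier 2: €1,011,075.58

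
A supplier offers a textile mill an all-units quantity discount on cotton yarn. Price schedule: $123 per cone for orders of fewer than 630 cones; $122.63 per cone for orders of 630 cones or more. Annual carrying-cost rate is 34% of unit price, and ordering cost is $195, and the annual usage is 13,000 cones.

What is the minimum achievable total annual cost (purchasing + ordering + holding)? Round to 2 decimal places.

$1,611,347.48

H₁ = 34%×$123 = $41.8200;  H₂ = 34%×$122.63 = $41.6942
EOQ₁ = √(2×13,000×195/41.8200) = 348.19  (< 630, feasible at tier 1)
EOQ₂ = √(2×13,000×195/41.6942) = 348.71  (< 630 → use Q = 630 at tier-2 price)
TC(tier 1 (EOQ₁), Q≈348.2) = $1,613,561.16
TC(tier 2, Q≈630.0) = $1,611,347.48
Minimum at tier 2: $1,611,347.48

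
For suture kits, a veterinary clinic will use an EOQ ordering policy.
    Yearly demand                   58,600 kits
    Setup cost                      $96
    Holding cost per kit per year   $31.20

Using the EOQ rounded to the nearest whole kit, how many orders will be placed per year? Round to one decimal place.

Q* = √(2·D·S / H) = √(2·58,600·96 / 31.2) = √360,615.4 ≈ 600.51 → Q = 601
N = D/Q = 58,600/601 ≈ 97.504 orders/yr

97.5 orders per year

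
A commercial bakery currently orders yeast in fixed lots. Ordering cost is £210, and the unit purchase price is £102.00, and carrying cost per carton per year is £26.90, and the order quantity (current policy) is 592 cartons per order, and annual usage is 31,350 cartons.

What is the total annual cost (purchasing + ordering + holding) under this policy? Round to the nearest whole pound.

£3,216,783

Ordering: D/Q × S = 31,350/592 × £210 = £11,120.78
Holding:  Q/2 × H = 592/2 × £26.9 = £7,962.40
Purchase cost = D·C = 31,350 × 102 = £3,197,700.00
Total = £11,120.78 + £7,962.40 + £3,197,700.00 = £3,216,783.18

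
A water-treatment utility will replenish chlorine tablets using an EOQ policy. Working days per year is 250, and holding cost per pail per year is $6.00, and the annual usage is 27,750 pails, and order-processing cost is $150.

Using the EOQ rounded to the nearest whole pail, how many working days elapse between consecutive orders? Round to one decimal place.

EOQ = √(2DS/H) = √(2 × 27,750 × 150 / 6)
    = √(1,387,500.00) ≈ 1,177.92 → Q = 1,178 pails
T = Q/D × 250 days = 1,178/27,750 × 250 = 10.613 days

10.6 days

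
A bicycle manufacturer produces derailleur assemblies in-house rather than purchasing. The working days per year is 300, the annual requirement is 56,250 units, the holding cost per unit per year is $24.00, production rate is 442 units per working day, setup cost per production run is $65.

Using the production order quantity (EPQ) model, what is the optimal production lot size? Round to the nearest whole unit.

727 units

Daily demand d = 56,250/300 = 187.500; p = 442; 1 − d/p = 0.57579
EPQ = √(2DS / (H(1 − d/p)))
    = √(2 × 56,250 × 65 / (24 × 0.57579)) ≈ 727.44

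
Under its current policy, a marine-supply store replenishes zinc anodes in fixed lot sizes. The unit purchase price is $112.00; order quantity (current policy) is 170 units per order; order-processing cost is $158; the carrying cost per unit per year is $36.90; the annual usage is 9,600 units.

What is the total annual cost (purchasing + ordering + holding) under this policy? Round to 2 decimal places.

$1,087,258.85

Annual ordering cost = (D/Q)·S = (9,600/170) × 158 = $8,922.35
Annual holding cost  = (Q/2)·H = (170/2) × 36.9 = $3,136.50
Purchase cost = D·C = 9,600 × 112 = $1,075,200.00
Total = $8,922.35 + $3,136.50 + $1,075,200.00 = $1,087,258.85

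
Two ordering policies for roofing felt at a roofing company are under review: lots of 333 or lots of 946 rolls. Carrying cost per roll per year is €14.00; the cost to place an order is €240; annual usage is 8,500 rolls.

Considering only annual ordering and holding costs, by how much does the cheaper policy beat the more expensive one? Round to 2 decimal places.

€321.32

Annual cost at Q: ordering D·S/Q plus holding Q·H/2.
TC(333) = (8,500/333)×240 + (333/2)×14 = €8,457.13
TC(946) = (8,500/946)×240 + (946/2)×14 = €8,778.45
Cheaper: Q = 333.  Difference = €321.32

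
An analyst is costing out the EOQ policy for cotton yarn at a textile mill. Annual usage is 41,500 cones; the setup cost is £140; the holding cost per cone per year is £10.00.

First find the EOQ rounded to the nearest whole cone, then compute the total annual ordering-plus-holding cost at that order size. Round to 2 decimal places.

Optimal lot size Q* = (2 × 41,500 × £140 / £10)^½ ≈ 1,077.96 → Q = 1,078 cones
Annual ordering cost = (D/Q)·S = (41,500/1,078) × 140 = £5,389.61
Annual holding cost  = (Q/2)·H = (1,078/2) × 10 = £5,390.00
Total = £5,389.61 + £5,390.00 = £10,779.61

£10,779.61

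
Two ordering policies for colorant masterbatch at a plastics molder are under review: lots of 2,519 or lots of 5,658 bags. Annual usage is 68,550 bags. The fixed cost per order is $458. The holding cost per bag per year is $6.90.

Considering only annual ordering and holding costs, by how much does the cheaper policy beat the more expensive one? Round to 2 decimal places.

Annual cost at Q: ordering D·S/Q plus holding Q·H/2.
TC(2,519) = (68,550/2,519)×458 + (2,519/2)×6.9 = $21,154.19
TC(5,658) = (68,550/5,658)×458 + (5,658/2)×6.9 = $25,069.04
Lots of 2,519 are cheaper by $3,914.85.

$3,914.85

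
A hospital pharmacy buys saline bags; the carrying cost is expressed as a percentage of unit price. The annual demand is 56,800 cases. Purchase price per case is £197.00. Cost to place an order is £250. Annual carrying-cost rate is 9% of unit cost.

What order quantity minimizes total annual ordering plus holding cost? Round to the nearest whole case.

1,266 cases

H = i·C = 0.09 × £197 = £17.7300 per case-year
Optimal lot size Q* = (2 × 56,800 × £250 / £17.73)^½ ≈ 1,265.62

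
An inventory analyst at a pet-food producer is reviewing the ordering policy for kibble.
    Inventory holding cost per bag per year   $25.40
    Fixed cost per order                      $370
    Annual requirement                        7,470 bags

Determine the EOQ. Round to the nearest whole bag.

467 bags

EOQ = √(2DS/H) = √(2 × 7,470 × 370 / 25.4)
    = √(217,629.92) ≈ 466.51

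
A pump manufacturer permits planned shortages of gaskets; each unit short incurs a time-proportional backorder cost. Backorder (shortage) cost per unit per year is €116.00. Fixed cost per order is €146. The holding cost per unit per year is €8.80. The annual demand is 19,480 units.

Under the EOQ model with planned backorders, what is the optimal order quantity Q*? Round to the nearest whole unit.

834 units

Q* = √(2DS/H) · √((H + b)/b)
   = √(2 × 19,480 × 146 / 8.8) · √((8.8 + 116) / 116)
   = 803.979 × 1.0372 ≈ 833.92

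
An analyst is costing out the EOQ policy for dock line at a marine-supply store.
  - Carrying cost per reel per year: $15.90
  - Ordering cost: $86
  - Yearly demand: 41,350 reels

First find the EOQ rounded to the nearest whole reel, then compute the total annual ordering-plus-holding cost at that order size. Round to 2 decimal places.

2DS/H = 2·41,350·86/15.9 = 447,308.18
EOQ = √447,308.18 ≈ 668.81 → Q = 669 reels
Ordering: D/Q × S = 41,350/669 × $86 = $5,315.55
Holding:  Q/2 × H = 669/2 × $15.9 = $5,318.55
Total = $5,315.55 + $5,318.55 = $10,634.10

$10,634.10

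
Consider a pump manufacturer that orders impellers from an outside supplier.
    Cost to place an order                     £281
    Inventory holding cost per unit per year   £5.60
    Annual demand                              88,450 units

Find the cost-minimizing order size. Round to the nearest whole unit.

2DS/H = 2·88,450·281/5.6 = 8,876,589.29
EOQ = √8,876,589.29 ≈ 2,979.36

2,979 units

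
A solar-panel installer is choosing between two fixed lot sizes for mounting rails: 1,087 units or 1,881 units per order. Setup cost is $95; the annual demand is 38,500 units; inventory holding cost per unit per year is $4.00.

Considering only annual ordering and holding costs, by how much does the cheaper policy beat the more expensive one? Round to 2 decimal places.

$167.68

TC(Q) = (D/Q)S + (Q/2)H
TC(1,087) = (38,500/1,087)×95 + (1,087/2)×4 = $5,538.77
TC(1,881) = (38,500/1,881)×95 + (1,881/2)×4 = $5,706.44
Lots of 1,087 are cheaper by $167.68.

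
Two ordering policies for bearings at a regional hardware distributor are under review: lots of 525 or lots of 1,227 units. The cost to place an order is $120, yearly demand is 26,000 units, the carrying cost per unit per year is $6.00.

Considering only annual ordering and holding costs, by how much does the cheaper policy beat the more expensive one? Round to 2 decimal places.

TC(Q) = (D/Q)S + (Q/2)H
TC(525) = (26,000/525)×120 + (525/2)×6 = $7,517.86
TC(1,227) = (26,000/1,227)×120 + (1,227/2)×6 = $6,223.79
|ΔTC| = |$7,517.86 − $6,223.79| = $1,294.07

$1,294.07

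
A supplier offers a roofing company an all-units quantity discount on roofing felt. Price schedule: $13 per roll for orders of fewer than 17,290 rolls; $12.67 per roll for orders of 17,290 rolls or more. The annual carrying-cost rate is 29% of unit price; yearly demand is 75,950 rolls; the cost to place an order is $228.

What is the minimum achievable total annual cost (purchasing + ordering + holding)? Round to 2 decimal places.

H₁ = 29%×$13 = $3.7700;  H₂ = 29%×$12.67 = $3.6743
EOQ₁ = √(2×75,950×228/3.7700) = 3,030.93  (< 17,290, feasible at tier 1)
EOQ₂ = √(2×75,950×228/3.6743) = 3,070.15  (< 17,290 → use Q = 17,290 at tier-2 price)
TC(tier 1 (EOQ₁), Q≈3,030.9) = $998,776.60
TC(tier 2, Q≈17,290.0) = $995,052.36
Minimum at tier 2: $995,052.36

$995,052.36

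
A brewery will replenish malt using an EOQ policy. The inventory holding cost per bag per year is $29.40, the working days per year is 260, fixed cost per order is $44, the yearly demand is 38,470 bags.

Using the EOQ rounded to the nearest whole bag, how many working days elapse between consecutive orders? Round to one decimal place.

Q* = √(2·D·S / H) = √(2·38,470·44 / 29.4) = √115,148.3 ≈ 339.34 → Q = 339 bags
T = Q/D × 260 days = 339/38,470 × 260 = 2.291 days

2.3 days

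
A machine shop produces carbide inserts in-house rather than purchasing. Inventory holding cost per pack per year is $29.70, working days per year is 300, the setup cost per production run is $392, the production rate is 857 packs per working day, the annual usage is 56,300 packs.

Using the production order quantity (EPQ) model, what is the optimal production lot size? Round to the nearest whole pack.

1,379 packs

Daily demand d = 56,300/300 = 187.667; p = 857; 1 − d/p = 0.78102
EPQ = √(2DS / (H(1 − d/p)))
    = √(2 × 56,300 × 392 / (29.7 × 0.78102)) ≈ 1,379.44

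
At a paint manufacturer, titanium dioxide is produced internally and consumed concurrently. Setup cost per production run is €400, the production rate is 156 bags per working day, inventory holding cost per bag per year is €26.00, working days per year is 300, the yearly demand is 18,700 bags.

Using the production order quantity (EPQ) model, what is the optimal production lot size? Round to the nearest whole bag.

979 bags

Daily demand d = 18,700/300 = 62.333; p = 156; 1 − d/p = 0.60043
EPQ = √(2DS / (H(1 − d/p)))
    = √(2 × 18,700 × 400 / (26 × 0.60043)) ≈ 978.92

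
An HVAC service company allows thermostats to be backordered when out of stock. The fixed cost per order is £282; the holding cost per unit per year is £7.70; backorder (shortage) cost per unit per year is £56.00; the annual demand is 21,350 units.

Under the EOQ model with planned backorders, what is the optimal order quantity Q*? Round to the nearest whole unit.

1,334 units

Q* = √(2DS/H) · √((H + b)/b)
   = √(2 × 21,350 × 282 / 7.7) · √((7.7 + 56) / 56)
   = 1,250.527 × 1.0665 ≈ 1,333.73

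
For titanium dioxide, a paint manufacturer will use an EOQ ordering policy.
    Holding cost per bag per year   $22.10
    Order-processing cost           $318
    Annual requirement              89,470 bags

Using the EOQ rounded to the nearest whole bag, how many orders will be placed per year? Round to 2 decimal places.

EOQ = √(2DS/H) = √(2 × 89,470 × 318 / 22.1)
    = √(2,574,792.76) ≈ 1,604.62 → Q = 1,605
Orders per year = D/Q = 89,470 / 1,605 = 55.745

55.74 orders per year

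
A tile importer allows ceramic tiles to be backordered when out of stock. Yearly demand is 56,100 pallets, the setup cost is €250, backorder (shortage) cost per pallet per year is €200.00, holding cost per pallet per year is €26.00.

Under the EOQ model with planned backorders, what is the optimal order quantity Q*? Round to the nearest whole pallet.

1,104 pallets

Basic EOQ = √(2·56,100·250/26) = 1,038.675
Backorder adjustment √((H+b)/b) = √((26+200)/200) = 1.0630
Q* = 1,038.675 × 1.0630 ≈ 1,104.13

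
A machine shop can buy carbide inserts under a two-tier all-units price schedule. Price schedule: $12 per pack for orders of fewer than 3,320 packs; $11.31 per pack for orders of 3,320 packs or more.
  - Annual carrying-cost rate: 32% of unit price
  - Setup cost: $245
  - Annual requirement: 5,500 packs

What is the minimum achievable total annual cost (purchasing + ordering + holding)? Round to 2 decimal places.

H₁ = 32%×$12 = $3.8400;  H₂ = 32%×$11.31 = $3.6192
EOQ₁ = √(2×5,500×245/3.8400) = 837.75  (< 3,320, feasible at tier 1)
EOQ₂ = √(2×5,500×245/3.6192) = 862.93  (< 3,320 → use Q = 3,320 at tier-2 price)
TC(tier 1 (EOQ₁), Q≈837.7) = $69,216.96
TC(tier 2, Q≈3,320.0) = $68,618.75
Minimum at tier 2: $68,618.75

$68,618.75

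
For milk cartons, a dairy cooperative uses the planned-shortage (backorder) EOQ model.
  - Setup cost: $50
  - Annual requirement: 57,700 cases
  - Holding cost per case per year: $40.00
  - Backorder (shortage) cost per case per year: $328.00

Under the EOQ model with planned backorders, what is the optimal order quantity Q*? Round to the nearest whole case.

Basic EOQ = √(2·57,700·50/40) = 379.803
Backorder adjustment √((H+b)/b) = √((40+328)/328) = 1.0592
Q* = 379.803 × 1.0592 ≈ 402.30

402 cases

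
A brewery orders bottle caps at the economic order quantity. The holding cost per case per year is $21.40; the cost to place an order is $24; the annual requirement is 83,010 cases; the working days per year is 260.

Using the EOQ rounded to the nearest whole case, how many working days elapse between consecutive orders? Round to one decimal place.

1.3 days

EOQ = √(2DS/H) = √(2 × 83,010 × 24 / 21.4)
    = √(186,190.65) ≈ 431.50 → Q = 431 cases
T = Q/D × 260 days = 431/83,010 × 260 = 1.350 days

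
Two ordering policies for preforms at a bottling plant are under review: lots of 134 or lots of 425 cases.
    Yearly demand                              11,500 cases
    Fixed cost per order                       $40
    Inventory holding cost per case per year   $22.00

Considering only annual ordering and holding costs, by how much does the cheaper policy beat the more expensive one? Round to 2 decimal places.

$850.52

Annual cost at Q: ordering D·S/Q plus holding Q·H/2.
TC(134) = (11,500/134)×40 + (134/2)×22 = $4,906.84
TC(425) = (11,500/425)×40 + (425/2)×22 = $5,757.35
|ΔTC| = |$4,906.84 − $5,757.35| = $850.52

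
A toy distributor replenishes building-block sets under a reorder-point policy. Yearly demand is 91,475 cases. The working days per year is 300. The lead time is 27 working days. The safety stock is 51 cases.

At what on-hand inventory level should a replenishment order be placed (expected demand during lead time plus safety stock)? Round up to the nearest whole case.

8,284 cases

Daily demand d = 91,475 / 300 = 304.917 cases/day
Demand during lead time = 304.917 × 27 = 8,232.75
Reorder point = 8,232.75 + 51 = 8,283.75 → round up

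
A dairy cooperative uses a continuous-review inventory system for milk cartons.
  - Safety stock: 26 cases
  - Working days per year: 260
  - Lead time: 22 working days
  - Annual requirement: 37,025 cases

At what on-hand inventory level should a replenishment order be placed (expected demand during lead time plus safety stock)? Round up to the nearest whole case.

Daily demand d = 37,025 / 260 = 142.404 cases/day
Demand during lead time = 142.404 × 22 = 3,132.88
Reorder point = 3,132.88 + 26 = 3,158.88 → round up

3,159 cases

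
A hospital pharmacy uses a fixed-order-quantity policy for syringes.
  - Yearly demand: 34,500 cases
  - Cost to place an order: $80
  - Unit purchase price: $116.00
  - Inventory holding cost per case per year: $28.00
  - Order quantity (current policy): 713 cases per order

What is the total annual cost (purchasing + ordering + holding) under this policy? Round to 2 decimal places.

$4,015,852.97

Orders/yr = 34,500/713 = 48.387; ordering cost = 48.387 × $80 = $3,870.97
Average inventory = 713/2 = 356.5; holding cost = 356.5 × $28 = $9,982.00
Purchase cost = D·C = 34,500 × 116 = $4,002,000.00
Total = $3,870.97 + $9,982.00 + $4,002,000.00 = $4,015,852.97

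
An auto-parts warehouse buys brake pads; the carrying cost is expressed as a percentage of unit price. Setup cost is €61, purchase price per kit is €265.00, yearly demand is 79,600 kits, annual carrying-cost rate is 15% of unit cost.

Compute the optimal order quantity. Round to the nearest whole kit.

Holding cost per kit per year: H = 15% × €265 = €39.7500
EOQ = √(2DS/H) = √(2 × 79,600 × 61 / 39.75)
    = √(244,306.92) ≈ 494.27

494 kits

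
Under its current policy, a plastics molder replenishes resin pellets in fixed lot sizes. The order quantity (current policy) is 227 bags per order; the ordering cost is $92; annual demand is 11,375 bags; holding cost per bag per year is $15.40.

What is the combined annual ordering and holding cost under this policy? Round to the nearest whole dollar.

$6,358

Orders/yr = 11,375/227 = 50.110; ordering cost = 50.110 × $92 = $4,610.13
Average inventory = 227/2 = 113.5; holding cost = 113.5 × $15.4 = $1,747.90
Total = $4,610.13 + $1,747.90 = $6,358.03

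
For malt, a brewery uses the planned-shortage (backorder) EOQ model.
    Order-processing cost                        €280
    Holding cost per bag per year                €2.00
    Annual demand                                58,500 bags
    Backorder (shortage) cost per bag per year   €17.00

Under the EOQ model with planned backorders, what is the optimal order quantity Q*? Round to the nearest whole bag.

4,279 bags

Basic EOQ = √(2·58,500·280/2) = 4,047.221
Backorder adjustment √((H+b)/b) = √((2+17)/17) = 1.0572
Q* = 4,047.221 × 1.0572 ≈ 4,278.67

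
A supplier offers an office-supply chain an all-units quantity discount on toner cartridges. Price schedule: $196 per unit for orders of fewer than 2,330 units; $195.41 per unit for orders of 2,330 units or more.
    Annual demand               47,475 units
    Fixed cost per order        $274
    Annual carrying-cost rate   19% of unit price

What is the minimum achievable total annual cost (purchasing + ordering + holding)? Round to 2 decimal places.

$9,325,926.65

H₁ = 19%×$196 = $37.2400;  H₂ = 19%×$195.41 = $37.1279
EOQ₁ = √(2×47,475×274/37.2400) = 835.83  (< 2,330, feasible at tier 1)
EOQ₂ = √(2×47,475×274/37.1279) = 837.09  (< 2,330 → use Q = 2,330 at tier-2 price)
TC(tier 1 (EOQ₁), Q≈835.8) = $9,336,226.31
TC(tier 2, Q≈2,330.0) = $9,325,926.65
Minimum at tier 2: $9,325,926.65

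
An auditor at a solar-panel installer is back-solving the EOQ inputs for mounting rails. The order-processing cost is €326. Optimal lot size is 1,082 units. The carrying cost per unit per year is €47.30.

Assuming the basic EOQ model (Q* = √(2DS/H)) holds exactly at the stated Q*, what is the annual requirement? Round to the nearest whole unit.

Since Q* = (2DS/H)^½, squaring gives Q*²·H = 2DS.
D = Q²H / (2S) = 1,082² × 47.3 / (2 × 326) = 84,931.36

84,931 units per year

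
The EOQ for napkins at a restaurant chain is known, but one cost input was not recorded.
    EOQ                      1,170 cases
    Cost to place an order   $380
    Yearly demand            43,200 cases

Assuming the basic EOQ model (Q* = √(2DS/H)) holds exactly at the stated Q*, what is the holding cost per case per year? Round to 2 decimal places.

$23.98

EOQ relation: Q² = 2DS/H, so rearrange for the unknown.
H = 2DS / Q² = 2 × 43,200 × 380 / 1,170² = 23.9842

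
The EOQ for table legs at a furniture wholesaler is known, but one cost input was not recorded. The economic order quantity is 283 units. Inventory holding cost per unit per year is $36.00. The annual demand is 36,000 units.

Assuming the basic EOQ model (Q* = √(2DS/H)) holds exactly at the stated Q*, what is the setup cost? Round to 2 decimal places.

Since Q* = (2DS/H)^½, squaring gives Q*²·H = 2DS.
S = Q²H / (2D) = 283² × 36 / (2 × 36,000) = 40.0445

$40.04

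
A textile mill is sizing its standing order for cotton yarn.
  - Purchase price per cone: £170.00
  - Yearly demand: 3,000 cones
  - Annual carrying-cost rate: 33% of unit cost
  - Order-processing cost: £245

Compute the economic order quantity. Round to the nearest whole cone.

H = i·C = 0.33 × £170 = £56.1000 per cone-year
Optimal lot size Q* = (2 × 3,000 × £245 / £56.1)^½ ≈ 161.87

162 cones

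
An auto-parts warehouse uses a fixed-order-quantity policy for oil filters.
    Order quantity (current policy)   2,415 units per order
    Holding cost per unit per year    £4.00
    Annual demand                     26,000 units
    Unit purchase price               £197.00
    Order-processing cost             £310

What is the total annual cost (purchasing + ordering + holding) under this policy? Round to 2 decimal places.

£5,130,167.47

Ordering: D/Q × S = 26,000/2,415 × £310 = £3,337.47
Holding:  Q/2 × H = 2,415/2 × £4 = £4,830.00
Purchase cost = D·C = 26,000 × 197 = £5,122,000.00
Total = £3,337.47 + £4,830.00 + £5,122,000.00 = £5,130,167.47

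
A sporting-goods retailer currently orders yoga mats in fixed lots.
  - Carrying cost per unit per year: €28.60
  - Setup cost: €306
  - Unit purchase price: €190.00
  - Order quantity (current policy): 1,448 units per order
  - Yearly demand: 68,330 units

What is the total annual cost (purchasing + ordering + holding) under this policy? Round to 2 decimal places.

Annual ordering cost = (D/Q)·S = (68,330/1,448) × 306 = €14,439.90
Annual holding cost  = (Q/2)·H = (1,448/2) × 28.6 = €20,706.40
Purchase cost = D·C = 68,330 × 190 = €12,982,700.00
Total = €14,439.90 + €20,706.40 + €12,982,700.00 = €13,017,846.30

€13,017,846.30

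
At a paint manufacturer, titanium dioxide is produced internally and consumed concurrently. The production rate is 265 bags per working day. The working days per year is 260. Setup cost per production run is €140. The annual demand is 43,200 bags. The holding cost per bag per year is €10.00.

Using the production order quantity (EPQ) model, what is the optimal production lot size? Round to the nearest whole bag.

Daily demand d = 43,200/260 = 166.154; p = 265; 1 − d/p = 0.37300
EPQ = √(2DS / (H(1 − d/p)))
    = √(2 × 43,200 × 140 / (10 × 0.37300)) ≈ 1,800.79

1,801 bags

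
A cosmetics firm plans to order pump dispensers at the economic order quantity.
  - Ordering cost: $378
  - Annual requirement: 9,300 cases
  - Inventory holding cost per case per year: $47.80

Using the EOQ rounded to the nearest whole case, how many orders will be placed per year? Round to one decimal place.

24.2 orders per year

2DS/H = 2·9,300·378/47.8 = 147,087.87
EOQ = √147,087.87 ≈ 383.52 → Q = 384
Orders per year = D/Q = 9,300 / 384 = 24.219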